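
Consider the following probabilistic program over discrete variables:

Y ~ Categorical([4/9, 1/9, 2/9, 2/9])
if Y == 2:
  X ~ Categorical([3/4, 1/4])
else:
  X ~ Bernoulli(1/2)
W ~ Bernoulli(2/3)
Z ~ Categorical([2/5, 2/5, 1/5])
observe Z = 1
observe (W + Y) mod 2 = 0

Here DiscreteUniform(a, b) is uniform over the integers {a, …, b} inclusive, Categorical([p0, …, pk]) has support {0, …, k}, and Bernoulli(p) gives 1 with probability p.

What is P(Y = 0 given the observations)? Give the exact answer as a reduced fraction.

P(Y = 0 | obs) = 1/3

Enumerate traces; 8 have nonzero weight after conditioning:
  (Y=0, X=0, W=0, Z=1) weight 4/135
  (Y=0, X=1, W=0, Z=1) weight 4/135
  (Y=1, X=0, W=1, Z=1) weight 2/135
  (Y=1, X=1, W=1, Z=1) weight 2/135
  (Y=2, X=0, W=0, Z=1) weight 1/45
  (Y=2, X=1, W=0, Z=1) weight 1/135
  (Y=3, X=0, W=1, Z=1) weight 4/135
  (Y=3, X=1, W=1, Z=1) weight 4/135
Group by Y:
  weight(Y=0) = 8/135
  weight(Y=1) = 4/135
  weight(Y=2) = 4/135
  weight(Y=3) = 8/135
Total weight = 8/135 + 4/135 + 4/135 + 8/135 = 8/45
P(Y=0 | obs) = 8/135 / 8/45 = 1/3
P(Y=1 | obs) = 4/135 / 8/45 = 1/6
P(Y=2 | obs) = 4/135 / 8/45 = 1/6
P(Y=3 | obs) = 8/135 / 8/45 = 1/3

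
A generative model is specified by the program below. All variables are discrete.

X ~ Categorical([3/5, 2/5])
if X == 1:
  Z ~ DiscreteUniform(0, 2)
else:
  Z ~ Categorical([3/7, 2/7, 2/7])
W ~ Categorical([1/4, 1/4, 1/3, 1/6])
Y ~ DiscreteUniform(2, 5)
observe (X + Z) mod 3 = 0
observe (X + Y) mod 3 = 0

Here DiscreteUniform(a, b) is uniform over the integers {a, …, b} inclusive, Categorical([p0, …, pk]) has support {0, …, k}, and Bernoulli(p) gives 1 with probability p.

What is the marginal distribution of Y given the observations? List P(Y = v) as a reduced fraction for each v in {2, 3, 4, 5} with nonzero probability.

P(Y=2) = 14/55, P(Y=3) = 27/55, P(Y=5) = 14/55

Enumerate traces; 12 have nonzero weight after conditioning:
  (X=0, Z=0, W=0, Y=3) weight 9/560
  (X=0, Z=0, W=1, Y=3) weight 9/560
  (X=0, Z=0, W=2, Y=3) weight 3/140
  (X=0, Z=0, W=3, Y=3) weight 3/280
  (X=1, Z=2, W=0, Y=2) weight 1/120
  (X=1, Z=2, W=0, Y=5) weight 1/120
  (X=1, Z=2, W=1, Y=2) weight 1/120
  (X=1, Z=2, W=1, Y=5) weight 1/120
  … 4 more
Group by Y:
  weight(Y=2) = 1/30
  weight(Y=3) = 9/140
  weight(Y=5) = 1/30
Total weight = 1/30 + 9/140 + 1/30 = 11/84
P(Y=2 | obs) = 1/30 / 11/84 = 14/55
P(Y=3 | obs) = 9/140 / 11/84 = 27/55
P(Y=5 | obs) = 1/30 / 11/84 = 14/55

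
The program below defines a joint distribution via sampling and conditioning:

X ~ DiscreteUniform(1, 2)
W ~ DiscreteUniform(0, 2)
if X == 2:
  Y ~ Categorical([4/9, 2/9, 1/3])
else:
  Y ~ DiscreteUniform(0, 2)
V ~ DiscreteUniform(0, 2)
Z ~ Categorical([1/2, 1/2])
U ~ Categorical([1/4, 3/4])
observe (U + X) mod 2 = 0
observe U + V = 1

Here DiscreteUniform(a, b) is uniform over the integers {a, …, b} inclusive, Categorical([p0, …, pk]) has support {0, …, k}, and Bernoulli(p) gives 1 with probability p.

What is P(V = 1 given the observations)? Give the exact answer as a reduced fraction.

Enumerate traces; 36 have nonzero weight after conditioning:
  (X=1, W=0, Y=0, V=0, Z=0, U=1) weight 1/144
  (X=1, W=0, Y=0, V=0, Z=1, U=1) weight 1/144
  (X=1, W=0, Y=1, V=0, Z=0, U=1) weight 1/144
  (X=1, W=0, Y=1, V=0, Z=1, U=1) weight 1/144
  (X=1, W=0, Y=2, V=0, Z=0, U=1) weight 1/144
  (X=1, W=0, Y=2, V=0, Z=1, U=1) weight 1/144
  (X=1, W=1, Y=0, V=0, Z=0, U=1) weight 1/144
  (X=1, W=1, Y=0, V=0, Z=1, U=1) weight 1/144
  (X=2, W=0, Y=0, V=1, Z=0, U=0) weight 1/324
  … 27 more
Group by V:
  weight(V=0) = 1/8
  weight(V=1) = 1/24
Total weight = 1/8 + 1/24 = 1/6
P(V=0 | obs) = 1/8 / 1/6 = 3/4
P(V=1 | obs) = 1/24 / 1/6 = 1/4

P(V = 1 | obs) = 1/4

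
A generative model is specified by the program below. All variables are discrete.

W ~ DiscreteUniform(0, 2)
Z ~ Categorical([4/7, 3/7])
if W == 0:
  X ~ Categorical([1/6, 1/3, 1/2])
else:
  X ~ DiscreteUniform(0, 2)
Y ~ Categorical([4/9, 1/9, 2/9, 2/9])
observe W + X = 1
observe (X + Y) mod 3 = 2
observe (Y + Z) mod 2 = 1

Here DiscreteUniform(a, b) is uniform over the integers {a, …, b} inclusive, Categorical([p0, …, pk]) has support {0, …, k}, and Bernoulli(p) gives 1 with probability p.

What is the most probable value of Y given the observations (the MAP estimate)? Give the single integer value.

Enumerate traces; 2 have nonzero weight after conditioning:
  (W=0, Z=0, X=1, Y=1) weight 4/567
  (W=1, Z=1, X=0, Y=2) weight 2/189
Group by Y:
  weight(Y=1) = 4/567
  weight(Y=2) = 2/189
Total weight = 4/567 + 2/189 = 10/567
P(Y=1 | obs) = 4/567 / 10/567 = 2/5
P(Y=2 | obs) = 2/189 / 10/567 = 3/5
argmax = 2

argmax_v P(Y = v | obs) = 2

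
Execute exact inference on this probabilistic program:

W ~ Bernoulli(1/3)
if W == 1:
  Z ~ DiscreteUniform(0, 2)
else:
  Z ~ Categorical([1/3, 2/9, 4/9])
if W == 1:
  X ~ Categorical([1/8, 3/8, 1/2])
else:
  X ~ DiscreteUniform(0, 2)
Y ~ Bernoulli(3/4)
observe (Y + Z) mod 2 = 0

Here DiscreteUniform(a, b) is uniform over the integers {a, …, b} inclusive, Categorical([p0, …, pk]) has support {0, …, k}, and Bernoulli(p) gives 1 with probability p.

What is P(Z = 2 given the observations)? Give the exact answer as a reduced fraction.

Enumerate traces; 18 have nonzero weight after conditioning:
  (W=0, Z=0, X=0, Y=0) weight 1/54
  (W=0, Z=0, X=1, Y=0) weight 1/54
  (W=0, Z=0, X=2, Y=0) weight 1/54
  (W=0, Z=1, X=0, Y=1) weight 1/27
  (W=0, Z=1, X=1, Y=1) weight 1/27
  (W=0, Z=1, X=2, Y=1) weight 1/27
  (W=0, Z=2, X=0, Y=0) weight 2/81
  (W=0, Z=2, X=1, Y=0) weight 2/81
  … 10 more
Group by Z:
  weight(Z=0) = 1/12
  weight(Z=1) = 7/36
  weight(Z=2) = 11/108
Total weight = 1/12 + 7/36 + 11/108 = 41/108
P(Z=0 | obs) = 1/12 / 41/108 = 9/41
P(Z=1 | obs) = 7/36 / 41/108 = 21/41
P(Z=2 | obs) = 11/108 / 41/108 = 11/41

P(Z = 2 | obs) = 11/41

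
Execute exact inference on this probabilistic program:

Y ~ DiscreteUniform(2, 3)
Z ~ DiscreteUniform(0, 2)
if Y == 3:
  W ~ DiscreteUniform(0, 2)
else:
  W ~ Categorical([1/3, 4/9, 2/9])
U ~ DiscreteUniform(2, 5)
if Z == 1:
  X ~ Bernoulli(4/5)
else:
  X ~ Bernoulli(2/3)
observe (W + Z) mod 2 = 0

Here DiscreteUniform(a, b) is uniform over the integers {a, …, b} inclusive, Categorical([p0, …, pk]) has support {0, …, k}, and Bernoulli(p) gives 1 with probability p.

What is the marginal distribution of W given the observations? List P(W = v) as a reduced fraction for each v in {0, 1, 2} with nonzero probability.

Enumerate traces; 80 have nonzero weight after conditioning:
  (Y=2, Z=0, W=0, U=2, X=0) weight 1/216
  (Y=2, Z=0, W=0, U=2, X=1) weight 1/108
  (Y=2, Z=0, W=0, U=3, X=0) weight 1/216
  (Y=2, Z=0, W=0, U=3, X=1) weight 1/108
  (Y=2, Z=0, W=0, U=4, X=0) weight 1/216
  (Y=2, Z=0, W=0, U=4, X=1) weight 1/108
  (Y=2, Z=0, W=0, U=5, X=0) weight 1/216
  (Y=2, Z=0, W=0, U=5, X=1) weight 1/108
  (Y=2, Z=0, W=2, U=2, X=0) weight 1/324
  (Y=2, Z=1, W=1, U=2, X=0) weight 1/270
  … 70 more
Group by W:
  weight(W=0) = 2/9
  weight(W=1) = 7/54
  weight(W=2) = 5/27
Total weight = 2/9 + 7/54 + 5/27 = 29/54
P(W=0 | obs) = 2/9 / 29/54 = 12/29
P(W=1 | obs) = 7/54 / 29/54 = 7/29
P(W=2 | obs) = 5/27 / 29/54 = 10/29

P(W=0) = 12/29, P(W=1) = 7/29, P(W=2) = 10/29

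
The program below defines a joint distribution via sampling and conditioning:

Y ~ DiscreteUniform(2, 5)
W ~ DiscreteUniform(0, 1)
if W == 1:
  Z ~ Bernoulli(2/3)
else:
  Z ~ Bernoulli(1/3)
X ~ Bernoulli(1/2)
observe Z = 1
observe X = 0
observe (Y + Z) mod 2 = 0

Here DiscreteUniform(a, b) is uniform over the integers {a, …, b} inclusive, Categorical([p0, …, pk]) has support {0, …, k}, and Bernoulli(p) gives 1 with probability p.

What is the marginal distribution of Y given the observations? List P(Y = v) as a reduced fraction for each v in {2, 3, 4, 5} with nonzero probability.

Enumerate traces; 4 have nonzero weight after conditioning:
  (Y=3, W=0, Z=1, X=0) weight 1/48
  (Y=3, W=1, Z=1, X=0) weight 1/24
  (Y=5, W=0, Z=1, X=0) weight 1/48
  (Y=5, W=1, Z=1, X=0) weight 1/24
Group by Y:
  weight(Y=3) = 1/16
  weight(Y=5) = 1/16
Total weight = 1/16 + 1/16 = 1/8
P(Y=3 | obs) = 1/16 / 1/8 = 1/2
P(Y=5 | obs) = 1/16 / 1/8 = 1/2

P(Y=3) = 1/2, P(Y=5) = 1/2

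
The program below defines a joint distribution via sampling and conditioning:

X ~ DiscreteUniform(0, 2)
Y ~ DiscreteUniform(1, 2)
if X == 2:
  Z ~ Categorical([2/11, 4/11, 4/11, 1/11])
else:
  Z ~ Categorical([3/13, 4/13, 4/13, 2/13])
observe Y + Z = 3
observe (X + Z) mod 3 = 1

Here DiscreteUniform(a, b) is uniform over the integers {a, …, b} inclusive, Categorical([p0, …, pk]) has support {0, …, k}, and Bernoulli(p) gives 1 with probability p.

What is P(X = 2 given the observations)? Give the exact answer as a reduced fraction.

Enumerate traces; 2 have nonzero weight after conditioning:
  (X=0, Y=2, Z=1) weight 2/39
  (X=2, Y=1, Z=2) weight 2/33
Group by X:
  weight(X=0) = 2/39
  weight(X=2) = 2/33
Total weight = 2/39 + 2/33 = 16/143
P(X=0 | obs) = 2/39 / 16/143 = 11/24
P(X=2 | obs) = 2/33 / 16/143 = 13/24

P(X = 2 | obs) = 13/24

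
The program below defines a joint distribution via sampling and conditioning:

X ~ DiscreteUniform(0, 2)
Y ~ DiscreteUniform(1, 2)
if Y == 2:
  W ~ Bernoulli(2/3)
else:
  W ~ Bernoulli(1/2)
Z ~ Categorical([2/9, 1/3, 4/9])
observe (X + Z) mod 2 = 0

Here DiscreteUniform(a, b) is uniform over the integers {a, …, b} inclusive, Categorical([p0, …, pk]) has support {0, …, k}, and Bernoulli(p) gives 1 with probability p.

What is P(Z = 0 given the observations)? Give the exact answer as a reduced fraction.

P(Z = 0 | obs) = 4/15

Enumerate traces; 20 have nonzero weight after conditioning:
  (X=0, Y=1, W=0, Z=0) weight 1/54
  (X=0, Y=1, W=0, Z=2) weight 1/27
  (X=0, Y=1, W=1, Z=0) weight 1/54
  (X=0, Y=1, W=1, Z=2) weight 1/27
  (X=0, Y=2, W=0, Z=0) weight 1/81
  (X=0, Y=2, W=0, Z=2) weight 2/81
  (X=0, Y=2, W=1, Z=0) weight 2/81
  (X=0, Y=2, W=1, Z=2) weight 4/81
  (X=1, Y=1, W=0, Z=1) weight 1/36
  … 11 more
Group by Z:
  weight(Z=0) = 4/27
  weight(Z=1) = 1/9
  weight(Z=2) = 8/27
Total weight = 4/27 + 1/9 + 8/27 = 5/9
P(Z=0 | obs) = 4/27 / 5/9 = 4/15
P(Z=1 | obs) = 1/9 / 5/9 = 1/5
P(Z=2 | obs) = 8/27 / 5/9 = 8/15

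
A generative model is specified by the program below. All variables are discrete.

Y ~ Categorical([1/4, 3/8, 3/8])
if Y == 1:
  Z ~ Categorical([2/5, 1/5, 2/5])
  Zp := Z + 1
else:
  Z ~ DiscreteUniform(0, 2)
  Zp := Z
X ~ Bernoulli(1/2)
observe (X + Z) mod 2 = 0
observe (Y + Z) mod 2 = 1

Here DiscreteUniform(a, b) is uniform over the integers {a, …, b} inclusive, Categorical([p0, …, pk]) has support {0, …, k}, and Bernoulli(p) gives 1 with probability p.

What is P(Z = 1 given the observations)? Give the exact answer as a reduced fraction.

Enumerate traces; 4 have nonzero weight after conditioning:
  (Y=0, Z=1, X=1) weight 1/24
  (Y=1, Z=0, X=0) weight 3/40
  (Y=1, Z=2, X=0) weight 3/40
  (Y=2, Z=1, X=1) weight 1/16
Group by Z:
  weight(Z=0) = 3/40
  weight(Z=1) = 5/48
  weight(Z=2) = 3/40
Total weight = 3/40 + 5/48 + 3/40 = 61/240
P(Z=0 | obs) = 3/40 / 61/240 = 18/61
P(Z=1 | obs) = 5/48 / 61/240 = 25/61
P(Z=2 | obs) = 3/40 / 61/240 = 18/61

P(Z = 1 | obs) = 25/61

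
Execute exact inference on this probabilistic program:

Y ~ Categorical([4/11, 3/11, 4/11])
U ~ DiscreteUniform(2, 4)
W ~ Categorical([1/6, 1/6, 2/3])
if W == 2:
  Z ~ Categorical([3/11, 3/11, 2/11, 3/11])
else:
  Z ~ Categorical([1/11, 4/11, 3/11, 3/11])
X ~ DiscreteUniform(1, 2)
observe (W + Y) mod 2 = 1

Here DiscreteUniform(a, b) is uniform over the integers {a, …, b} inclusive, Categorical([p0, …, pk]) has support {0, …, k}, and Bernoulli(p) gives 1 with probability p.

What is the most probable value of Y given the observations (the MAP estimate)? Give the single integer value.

Enumerate traces; 96 have nonzero weight after conditioning:
  (Y=0, U=2, W=1, Z=0, X=1) weight 1/1089
  (Y=0, U=2, W=1, Z=0, X=2) weight 1/1089
  (Y=0, U=2, W=1, Z=1, X=1) weight 4/1089
  (Y=0, U=2, W=1, Z=1, X=2) weight 4/1089
  (Y=0, U=2, W=1, Z=2, X=1) weight 1/363
  (Y=0, U=2, W=1, Z=2, X=2) weight 1/363
  (Y=0, U=2, W=1, Z=3, X=1) weight 1/363
  (Y=0, U=2, W=1, Z=3, X=2) weight 1/363
  (Y=1, U=2, W=0, Z=0, X=1) weight 1/1452
  (Y=2, U=2, W=1, Z=0, X=1) weight 1/1089
  … 86 more
Group by Y:
  weight(Y=0) = 2/33
  weight(Y=1) = 5/22
  weight(Y=2) = 2/33
Total weight = 2/33 + 5/22 + 2/33 = 23/66
P(Y=0 | obs) = 2/33 / 23/66 = 4/23
P(Y=1 | obs) = 5/22 / 23/66 = 15/23
P(Y=2 | obs) = 2/33 / 23/66 = 4/23
argmax = 1

argmax_v P(Y = v | obs) = 1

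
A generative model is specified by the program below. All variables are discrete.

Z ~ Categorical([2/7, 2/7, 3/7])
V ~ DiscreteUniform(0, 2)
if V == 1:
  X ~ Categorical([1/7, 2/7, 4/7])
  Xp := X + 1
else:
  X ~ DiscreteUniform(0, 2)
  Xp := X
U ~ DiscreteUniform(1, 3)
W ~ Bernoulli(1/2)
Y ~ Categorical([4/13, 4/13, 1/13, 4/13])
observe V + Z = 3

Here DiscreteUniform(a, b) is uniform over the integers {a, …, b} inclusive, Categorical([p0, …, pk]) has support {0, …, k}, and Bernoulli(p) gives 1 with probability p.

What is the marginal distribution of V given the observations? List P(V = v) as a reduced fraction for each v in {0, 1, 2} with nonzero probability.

Enumerate traces; 144 have nonzero weight after conditioning:
  (Z=1, V=2, X=0, U=1, W=0, Y=0) weight 4/2457
  (Z=1, V=2, X=0, U=1, W=0, Y=1) weight 4/2457
  (Z=1, V=2, X=0, U=1, W=0, Y=2) weight 1/2457
  (Z=1, V=2, X=0, U=1, W=0, Y=3) weight 4/2457
  (Z=1, V=2, X=0, U=1, W=1, Y=0) weight 4/2457
  (Z=1, V=2, X=0, U=1, W=1, Y=1) weight 4/2457
  (Z=1, V=2, X=0, U=1, W=1, Y=2) weight 1/2457
  (Z=1, V=2, X=0, U=1, W=1, Y=3) weight 4/2457
  (Z=2, V=1, X=0, U=1, W=0, Y=0) weight 2/1911
  … 135 more
Group by V:
  weight(V=1) = 1/7
  weight(V=2) = 2/21
Total weight = 1/7 + 2/21 = 5/21
P(V=1 | obs) = 1/7 / 5/21 = 3/5
P(V=2 | obs) = 2/21 / 5/21 = 2/5

P(V=1) = 3/5, P(V=2) = 2/5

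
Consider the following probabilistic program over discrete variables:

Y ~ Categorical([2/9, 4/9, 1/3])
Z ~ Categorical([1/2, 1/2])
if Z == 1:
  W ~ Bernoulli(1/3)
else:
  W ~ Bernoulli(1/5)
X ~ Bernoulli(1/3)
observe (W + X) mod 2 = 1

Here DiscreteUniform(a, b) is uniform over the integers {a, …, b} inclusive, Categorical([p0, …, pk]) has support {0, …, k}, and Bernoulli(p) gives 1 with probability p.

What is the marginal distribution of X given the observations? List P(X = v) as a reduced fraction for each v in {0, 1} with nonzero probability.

P(X=0) = 8/19, P(X=1) = 11/19

Enumerate traces; 12 have nonzero weight after conditioning:
  (Y=0, Z=0, W=0, X=1) weight 4/135
  (Y=0, Z=0, W=1, X=0) weight 2/135
  (Y=0, Z=1, W=0, X=1) weight 2/81
  (Y=0, Z=1, W=1, X=0) weight 2/81
  (Y=1, Z=0, W=0, X=1) weight 8/135
  (Y=1, Z=0, W=1, X=0) weight 4/135
  (Y=1, Z=1, W=0, X=1) weight 4/81
  (Y=1, Z=1, W=1, X=0) weight 4/81
  … 4 more
Group by X:
  weight(X=0) = 8/45
  weight(X=1) = 11/45
Total weight = 8/45 + 11/45 = 19/45
P(X=0 | obs) = 8/45 / 19/45 = 8/19
P(X=1 | obs) = 11/45 / 19/45 = 11/19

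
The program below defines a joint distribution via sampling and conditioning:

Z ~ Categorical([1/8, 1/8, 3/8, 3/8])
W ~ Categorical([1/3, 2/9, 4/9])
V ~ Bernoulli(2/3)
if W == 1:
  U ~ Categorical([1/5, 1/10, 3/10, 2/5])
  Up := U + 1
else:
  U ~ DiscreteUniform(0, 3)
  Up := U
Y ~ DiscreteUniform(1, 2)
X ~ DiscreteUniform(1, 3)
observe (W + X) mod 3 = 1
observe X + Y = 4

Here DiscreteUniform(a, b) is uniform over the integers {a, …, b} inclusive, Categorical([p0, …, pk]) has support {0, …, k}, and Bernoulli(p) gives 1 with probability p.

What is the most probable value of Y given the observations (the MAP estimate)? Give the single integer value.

Enumerate traces; 64 have nonzero weight after conditioning:
  (Z=0, W=1, V=0, U=0, Y=1, X=3) weight 1/3240
  (Z=0, W=1, V=0, U=1, Y=1, X=3) weight 1/6480
  (Z=0, W=1, V=0, U=2, Y=1, X=3) weight 1/2160
  (Z=0, W=1, V=0, U=3, Y=1, X=3) weight 1/1620
  (Z=0, W=1, V=1, U=0, Y=1, X=3) weight 1/1620
  (Z=0, W=1, V=1, U=1, Y=1, X=3) weight 1/3240
  (Z=0, W=1, V=1, U=2, Y=1, X=3) weight 1/1080
  (Z=0, W=1, V=1, U=3, Y=1, X=3) weight 1/810
  (Z=0, W=2, V=0, U=0, Y=2, X=2) weight 1/1296
  … 55 more
Group by Y:
  weight(Y=1) = 1/27
  weight(Y=2) = 2/27
Total weight = 1/27 + 2/27 = 1/9
P(Y=1 | obs) = 1/27 / 1/9 = 1/3
P(Y=2 | obs) = 2/27 / 1/9 = 2/3
argmax = 2

argmax_v P(Y = v | obs) = 2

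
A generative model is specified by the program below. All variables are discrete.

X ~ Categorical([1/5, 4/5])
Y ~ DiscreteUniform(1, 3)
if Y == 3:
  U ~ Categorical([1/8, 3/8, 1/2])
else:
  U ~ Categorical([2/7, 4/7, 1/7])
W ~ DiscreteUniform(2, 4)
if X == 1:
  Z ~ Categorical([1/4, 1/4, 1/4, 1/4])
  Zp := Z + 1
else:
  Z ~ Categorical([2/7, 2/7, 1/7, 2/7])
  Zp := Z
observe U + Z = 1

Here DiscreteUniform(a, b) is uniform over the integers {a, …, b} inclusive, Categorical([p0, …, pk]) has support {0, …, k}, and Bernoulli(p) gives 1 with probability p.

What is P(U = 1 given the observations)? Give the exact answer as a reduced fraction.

Enumerate traces; 36 have nonzero weight after conditioning:
  (X=0, Y=1, U=0, W=2, Z=1) weight 4/2205
  (X=0, Y=1, U=0, W=3, Z=1) weight 4/2205
  (X=0, Y=1, U=0, W=4, Z=1) weight 4/2205
  (X=0, Y=1, U=1, W=2, Z=0) weight 8/2205
  (X=0, Y=1, U=1, W=3, Z=0) weight 8/2205
  (X=0, Y=1, U=1, W=4, Z=0) weight 8/2205
  (X=0, Y=2, U=0, W=2, Z=1) weight 4/2205
  (X=0, Y=2, U=0, W=3, Z=1) weight 4/2205
  … 28 more
Group by U:
  weight(U=0) = 117/1960
  weight(U=1) = 51/392
Total weight = 117/1960 + 51/392 = 93/490
P(U=0 | obs) = 117/1960 / 93/490 = 39/124
P(U=1 | obs) = 51/392 / 93/490 = 85/124

P(U = 1 | obs) = 85/124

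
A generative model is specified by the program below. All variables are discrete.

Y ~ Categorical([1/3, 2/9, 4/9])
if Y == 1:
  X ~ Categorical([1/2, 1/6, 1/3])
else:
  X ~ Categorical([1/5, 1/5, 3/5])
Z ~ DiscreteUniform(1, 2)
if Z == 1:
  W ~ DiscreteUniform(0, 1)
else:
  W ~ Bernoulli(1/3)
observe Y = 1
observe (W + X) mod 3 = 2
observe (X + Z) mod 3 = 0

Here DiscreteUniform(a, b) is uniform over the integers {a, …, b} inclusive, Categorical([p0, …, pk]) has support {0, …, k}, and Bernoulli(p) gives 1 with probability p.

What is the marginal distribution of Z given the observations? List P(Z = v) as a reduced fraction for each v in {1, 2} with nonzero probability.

P(Z=1) = 3/4, P(Z=2) = 1/4

Enumerate traces; 2 have nonzero weight after conditioning:
  (Y=1, X=1, Z=2, W=1) weight 1/162
  (Y=1, X=2, Z=1, W=0) weight 1/54
Group by Z:
  weight(Z=1) = 1/54
  weight(Z=2) = 1/162
Total weight = 1/54 + 1/162 = 2/81
P(Z=1 | obs) = 1/54 / 2/81 = 3/4
P(Z=2 | obs) = 1/162 / 2/81 = 1/4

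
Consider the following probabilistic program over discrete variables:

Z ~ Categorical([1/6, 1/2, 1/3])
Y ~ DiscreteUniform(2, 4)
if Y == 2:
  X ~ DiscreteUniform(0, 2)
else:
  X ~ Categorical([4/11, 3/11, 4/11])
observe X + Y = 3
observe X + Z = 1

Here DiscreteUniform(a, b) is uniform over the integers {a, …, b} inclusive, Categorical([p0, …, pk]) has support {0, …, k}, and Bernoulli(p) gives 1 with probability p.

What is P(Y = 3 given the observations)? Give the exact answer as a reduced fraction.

P(Y = 3 | obs) = 36/47

Enumerate traces; 2 have nonzero weight after conditioning:
  (Z=0, Y=2, X=1) weight 1/54
  (Z=1, Y=3, X=0) weight 2/33
Group by Y:
  weight(Y=2) = 1/54
  weight(Y=3) = 2/33
Total weight = 1/54 + 2/33 = 47/594
P(Y=2 | obs) = 1/54 / 47/594 = 11/47
P(Y=3 | obs) = 2/33 / 47/594 = 36/47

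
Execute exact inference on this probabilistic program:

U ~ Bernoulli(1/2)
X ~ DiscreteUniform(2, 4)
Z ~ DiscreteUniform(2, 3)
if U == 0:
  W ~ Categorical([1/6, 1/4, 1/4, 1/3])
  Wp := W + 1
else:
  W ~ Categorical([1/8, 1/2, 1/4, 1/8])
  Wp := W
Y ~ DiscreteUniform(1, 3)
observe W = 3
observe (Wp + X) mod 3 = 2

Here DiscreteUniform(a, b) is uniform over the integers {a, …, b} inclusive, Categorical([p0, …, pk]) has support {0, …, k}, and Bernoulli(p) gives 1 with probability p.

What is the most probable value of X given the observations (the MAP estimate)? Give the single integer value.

argmax_v P(X = v | obs) = 4

Enumerate traces; 12 have nonzero weight after conditioning:
  (U=0, X=4, Z=2, W=3, Y=1) weight 1/108
  (U=0, X=4, Z=2, W=3, Y=2) weight 1/108
  (U=0, X=4, Z=2, W=3, Y=3) weight 1/108
  (U=0, X=4, Z=3, W=3, Y=1) weight 1/108
  (U=0, X=4, Z=3, W=3, Y=2) weight 1/108
  (U=0, X=4, Z=3, W=3, Y=3) weight 1/108
  (U=1, X=2, Z=2, W=3, Y=1) weight 1/288
  (U=1, X=2, Z=2, W=3, Y=2) weight 1/288
  … 4 more
Group by X:
  weight(X=2) = 1/48
  weight(X=4) = 1/18
Total weight = 1/48 + 1/18 = 11/144
P(X=2 | obs) = 1/48 / 11/144 = 3/11
P(X=4 | obs) = 1/18 / 11/144 = 8/11
argmax = 4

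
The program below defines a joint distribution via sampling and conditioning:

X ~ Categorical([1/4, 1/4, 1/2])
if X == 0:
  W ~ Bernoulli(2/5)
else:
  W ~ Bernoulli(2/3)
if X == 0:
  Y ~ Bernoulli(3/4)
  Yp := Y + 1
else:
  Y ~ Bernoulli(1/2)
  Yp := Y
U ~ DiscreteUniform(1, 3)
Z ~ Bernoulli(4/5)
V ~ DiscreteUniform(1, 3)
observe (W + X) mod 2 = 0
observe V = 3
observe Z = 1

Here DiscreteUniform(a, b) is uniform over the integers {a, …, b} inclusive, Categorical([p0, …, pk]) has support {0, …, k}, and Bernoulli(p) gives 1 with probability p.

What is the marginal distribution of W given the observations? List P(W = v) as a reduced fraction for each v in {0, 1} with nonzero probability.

P(W=0) = 19/29, P(W=1) = 10/29

Enumerate traces; 18 have nonzero weight after conditioning:
  (X=0, W=0, Y=0, U=1, Z=1, V=3) weight 1/300
  (X=0, W=0, Y=0, U=2, Z=1, V=3) weight 1/300
  (X=0, W=0, Y=0, U=3, Z=1, V=3) weight 1/300
  (X=0, W=0, Y=1, U=1, Z=1, V=3) weight 1/100
  (X=0, W=0, Y=1, U=2, Z=1, V=3) weight 1/100
  (X=0, W=0, Y=1, U=3, Z=1, V=3) weight 1/100
  (X=1, W=1, Y=0, U=1, Z=1, V=3) weight 1/135
  (X=1, W=1, Y=0, U=2, Z=1, V=3) weight 1/135
  … 10 more
Group by W:
  weight(W=0) = 19/225
  weight(W=1) = 2/45
Total weight = 19/225 + 2/45 = 29/225
P(W=0 | obs) = 19/225 / 29/225 = 19/29
P(W=1 | obs) = 2/45 / 29/225 = 10/29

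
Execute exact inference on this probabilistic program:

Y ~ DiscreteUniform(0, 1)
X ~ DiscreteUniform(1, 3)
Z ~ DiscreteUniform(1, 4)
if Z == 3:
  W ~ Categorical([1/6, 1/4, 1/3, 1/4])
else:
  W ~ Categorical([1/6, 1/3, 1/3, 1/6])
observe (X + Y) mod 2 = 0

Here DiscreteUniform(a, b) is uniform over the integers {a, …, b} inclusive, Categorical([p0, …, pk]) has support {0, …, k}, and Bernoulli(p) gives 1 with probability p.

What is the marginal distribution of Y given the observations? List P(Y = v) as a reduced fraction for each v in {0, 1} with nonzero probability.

Enumerate traces; 48 have nonzero weight after conditioning:
  (Y=0, X=2, Z=1, W=0) weight 1/144
  (Y=0, X=2, Z=1, W=1) weight 1/72
  (Y=0, X=2, Z=1, W=2) weight 1/72
  (Y=0, X=2, Z=1, W=3) weight 1/144
  (Y=0, X=2, Z=2, W=0) weight 1/144
  (Y=0, X=2, Z=2, W=1) weight 1/72
  (Y=0, X=2, Z=2, W=2) weight 1/72
  (Y=0, X=2, Z=2, W=3) weight 1/144
  (Y=1, X=1, Z=1, W=0) weight 1/144
  … 39 more
Group by Y:
  weight(Y=0) = 1/6
  weight(Y=1) = 1/3
Total weight = 1/6 + 1/3 = 1/2
P(Y=0 | obs) = 1/6 / 1/2 = 1/3
P(Y=1 | obs) = 1/3 / 1/2 = 2/3

P(Y=0) = 1/3, P(Y=1) = 2/3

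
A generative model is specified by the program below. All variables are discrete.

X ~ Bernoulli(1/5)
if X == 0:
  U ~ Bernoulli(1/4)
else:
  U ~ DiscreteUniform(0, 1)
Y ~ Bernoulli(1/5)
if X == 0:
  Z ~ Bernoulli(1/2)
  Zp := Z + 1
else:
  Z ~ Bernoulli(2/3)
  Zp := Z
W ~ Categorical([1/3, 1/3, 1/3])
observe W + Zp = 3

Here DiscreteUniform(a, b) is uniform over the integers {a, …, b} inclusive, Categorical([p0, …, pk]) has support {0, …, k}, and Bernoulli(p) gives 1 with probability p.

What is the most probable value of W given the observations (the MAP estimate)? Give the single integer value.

Enumerate traces; 12 have nonzero weight after conditioning:
  (X=0, U=0, Y=0, Z=0, W=2) weight 2/25
  (X=0, U=0, Y=0, Z=1, W=1) weight 2/25
  (X=0, U=0, Y=1, Z=0, W=2) weight 1/50
  (X=0, U=0, Y=1, Z=1, W=1) weight 1/50
  (X=0, U=1, Y=0, Z=0, W=2) weight 2/75
  (X=0, U=1, Y=0, Z=1, W=1) weight 2/75
  (X=0, U=1, Y=1, Z=0, W=2) weight 1/150
  (X=0, U=1, Y=1, Z=1, W=1) weight 1/150
  … 4 more
Group by W:
  weight(W=1) = 2/15
  weight(W=2) = 8/45
Total weight = 2/15 + 8/45 = 14/45
P(W=1 | obs) = 2/15 / 14/45 = 3/7
P(W=2 | obs) = 8/45 / 14/45 = 4/7
argmax = 2

argmax_v P(W = v | obs) = 2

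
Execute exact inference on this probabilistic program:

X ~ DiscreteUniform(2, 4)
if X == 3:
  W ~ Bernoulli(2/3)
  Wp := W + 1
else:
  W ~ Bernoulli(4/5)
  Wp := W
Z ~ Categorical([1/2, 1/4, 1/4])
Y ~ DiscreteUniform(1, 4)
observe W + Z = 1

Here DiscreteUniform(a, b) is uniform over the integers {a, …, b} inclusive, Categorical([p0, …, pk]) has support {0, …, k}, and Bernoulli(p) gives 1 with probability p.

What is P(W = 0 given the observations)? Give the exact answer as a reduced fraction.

Enumerate traces; 24 have nonzero weight after conditioning:
  (X=2, W=0, Z=1, Y=1) weight 1/240
  (X=2, W=0, Z=1, Y=2) weight 1/240
  (X=2, W=0, Z=1, Y=3) weight 1/240
  (X=2, W=0, Z=1, Y=4) weight 1/240
  (X=2, W=1, Z=0, Y=1) weight 1/30
  (X=2, W=1, Z=0, Y=2) weight 1/30
  (X=2, W=1, Z=0, Y=3) weight 1/30
  (X=2, W=1, Z=0, Y=4) weight 1/30
  … 16 more
Group by W:
  weight(W=0) = 11/180
  weight(W=1) = 17/45
Total weight = 11/180 + 17/45 = 79/180
P(W=0 | obs) = 11/180 / 79/180 = 11/79
P(W=1 | obs) = 17/45 / 79/180 = 68/79

P(W = 0 | obs) = 11/79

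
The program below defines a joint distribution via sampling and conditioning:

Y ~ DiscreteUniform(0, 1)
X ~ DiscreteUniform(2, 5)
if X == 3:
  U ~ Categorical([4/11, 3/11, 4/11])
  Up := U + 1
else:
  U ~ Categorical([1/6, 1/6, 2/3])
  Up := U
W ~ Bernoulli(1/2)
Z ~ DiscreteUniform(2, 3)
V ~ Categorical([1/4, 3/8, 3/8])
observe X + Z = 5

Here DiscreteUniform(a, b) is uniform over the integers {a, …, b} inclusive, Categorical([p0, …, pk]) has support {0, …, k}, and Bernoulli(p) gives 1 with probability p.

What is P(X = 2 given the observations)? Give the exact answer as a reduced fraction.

P(X = 2 | obs) = 1/2

Enumerate traces; 72 have nonzero weight after conditioning:
  (Y=0, X=2, U=0, W=0, Z=3, V=0) weight 1/768
  (Y=0, X=2, U=0, W=0, Z=3, V=1) weight 1/512
  (Y=0, X=2, U=0, W=0, Z=3, V=2) weight 1/512
  (Y=0, X=2, U=0, W=1, Z=3, V=0) weight 1/768
  (Y=0, X=2, U=0, W=1, Z=3, V=1) weight 1/512
  (Y=0, X=2, U=0, W=1, Z=3, V=2) weight 1/512
  (Y=0, X=2, U=1, W=0, Z=3, V=0) weight 1/768
  (Y=0, X=2, U=1, W=0, Z=3, V=1) weight 1/512
  (Y=0, X=3, U=0, W=0, Z=2, V=0) weight 1/352
  … 63 more
Group by X:
  weight(X=2) = 1/8
  weight(X=3) = 1/8
Total weight = 1/8 + 1/8 = 1/4
P(X=2 | obs) = 1/8 / 1/4 = 1/2
P(X=3 | obs) = 1/8 / 1/4 = 1/2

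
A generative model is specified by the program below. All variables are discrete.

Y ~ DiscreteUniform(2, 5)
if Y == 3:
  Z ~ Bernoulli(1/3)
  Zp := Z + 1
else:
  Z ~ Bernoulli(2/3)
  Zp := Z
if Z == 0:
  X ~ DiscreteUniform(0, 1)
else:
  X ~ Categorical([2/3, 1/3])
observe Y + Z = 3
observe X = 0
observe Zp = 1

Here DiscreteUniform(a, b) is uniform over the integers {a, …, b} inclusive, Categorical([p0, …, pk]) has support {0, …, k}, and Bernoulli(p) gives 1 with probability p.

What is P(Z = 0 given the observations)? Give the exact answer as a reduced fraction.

Enumerate traces; 2 have nonzero weight after conditioning:
  (Y=2, Z=1, X=0) weight 1/9
  (Y=3, Z=0, X=0) weight 1/12
Group by Z:
  weight(Z=0) = 1/12
  weight(Z=1) = 1/9
Total weight = 1/12 + 1/9 = 7/36
P(Z=0 | obs) = 1/12 / 7/36 = 3/7
P(Z=1 | obs) = 1/9 / 7/36 = 4/7

P(Z = 0 | obs) = 3/7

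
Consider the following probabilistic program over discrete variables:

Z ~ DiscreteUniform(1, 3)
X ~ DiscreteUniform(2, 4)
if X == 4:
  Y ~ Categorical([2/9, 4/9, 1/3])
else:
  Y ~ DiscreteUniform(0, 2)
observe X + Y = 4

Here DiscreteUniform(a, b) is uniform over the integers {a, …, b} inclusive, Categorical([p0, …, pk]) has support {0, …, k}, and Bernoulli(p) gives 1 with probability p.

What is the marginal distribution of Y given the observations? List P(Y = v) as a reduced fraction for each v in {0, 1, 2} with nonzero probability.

Enumerate traces; 9 have nonzero weight after conditioning:
  (Z=1, X=2, Y=2) weight 1/27
  (Z=1, X=3, Y=1) weight 1/27
  (Z=1, X=4, Y=0) weight 2/81
  (Z=2, X=2, Y=2) weight 1/27
  (Z=2, X=3, Y=1) weight 1/27
  (Z=2, X=4, Y=0) weight 2/81
  (Z=3, X=2, Y=2) weight 1/27
  (Z=3, X=3, Y=1) weight 1/27
  … 1 more
Group by Y:
  weight(Y=0) = 2/27
  weight(Y=1) = 1/9
  weight(Y=2) = 1/9
Total weight = 2/27 + 1/9 + 1/9 = 8/27
P(Y=0 | obs) = 2/27 / 8/27 = 1/4
P(Y=1 | obs) = 1/9 / 8/27 = 3/8
P(Y=2 | obs) = 1/9 / 8/27 = 3/8

P(Y=0) = 1/4, P(Y=1) = 3/8, P(Y=2) = 3/8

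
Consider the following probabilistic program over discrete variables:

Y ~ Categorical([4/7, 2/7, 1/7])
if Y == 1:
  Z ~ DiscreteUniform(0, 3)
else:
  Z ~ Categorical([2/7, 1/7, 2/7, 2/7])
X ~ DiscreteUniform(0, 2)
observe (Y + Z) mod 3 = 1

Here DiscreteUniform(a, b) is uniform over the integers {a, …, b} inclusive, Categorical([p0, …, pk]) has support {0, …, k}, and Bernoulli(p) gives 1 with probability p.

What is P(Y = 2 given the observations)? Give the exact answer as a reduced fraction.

P(Y = 2 | obs) = 2/13

Enumerate traces; 12 have nonzero weight after conditioning:
  (Y=0, Z=1, X=0) weight 4/147
  (Y=0, Z=1, X=1) weight 4/147
  (Y=0, Z=1, X=2) weight 4/147
  (Y=1, Z=0, X=0) weight 1/42
  (Y=1, Z=0, X=1) weight 1/42
  (Y=1, Z=0, X=2) weight 1/42
  (Y=1, Z=3, X=0) weight 1/42
  (Y=1, Z=3, X=1) weight 1/42
  (Y=2, Z=2, X=0) weight 2/147
  … 3 more
Group by Y:
  weight(Y=0) = 4/49
  weight(Y=1) = 1/7
  weight(Y=2) = 2/49
Total weight = 4/49 + 1/7 + 2/49 = 13/49
P(Y=0 | obs) = 4/49 / 13/49 = 4/13
P(Y=1 | obs) = 1/7 / 13/49 = 7/13
P(Y=2 | obs) = 2/49 / 13/49 = 2/13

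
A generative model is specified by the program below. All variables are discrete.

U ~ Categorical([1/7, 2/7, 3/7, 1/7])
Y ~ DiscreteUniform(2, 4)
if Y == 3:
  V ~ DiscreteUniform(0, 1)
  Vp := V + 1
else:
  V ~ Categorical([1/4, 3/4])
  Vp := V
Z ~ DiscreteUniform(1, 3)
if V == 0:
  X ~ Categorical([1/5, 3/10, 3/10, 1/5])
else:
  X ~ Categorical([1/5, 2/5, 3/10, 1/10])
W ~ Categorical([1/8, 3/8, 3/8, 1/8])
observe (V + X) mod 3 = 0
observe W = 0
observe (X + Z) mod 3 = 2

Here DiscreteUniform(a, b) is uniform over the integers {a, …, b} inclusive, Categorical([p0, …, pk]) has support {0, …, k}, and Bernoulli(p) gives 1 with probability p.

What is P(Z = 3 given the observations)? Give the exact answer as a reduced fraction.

Enumerate traces; 36 have nonzero weight after conditioning:
  (U=0, Y=2, V=0, Z=2, X=0, W=0) weight 1/10080
  (U=0, Y=2, V=0, Z=2, X=3, W=0) weight 1/10080
  (U=0, Y=2, V=1, Z=3, X=2, W=0) weight 1/2240
  (U=0, Y=3, V=0, Z=2, X=0, W=0) weight 1/5040
  (U=0, Y=3, V=0, Z=2, X=3, W=0) weight 1/5040
  (U=0, Y=3, V=1, Z=3, X=2, W=0) weight 1/3360
  (U=0, Y=4, V=0, Z=2, X=0, W=0) weight 1/10080
  (U=0, Y=4, V=0, Z=2, X=3, W=0) weight 1/10080
  … 28 more
Group by Z:
  weight(Z=2) = 1/180
  weight(Z=3) = 1/120
Total weight = 1/180 + 1/120 = 1/72
P(Z=2 | obs) = 1/180 / 1/72 = 2/5
P(Z=3 | obs) = 1/120 / 1/72 = 3/5

P(Z = 3 | obs) = 3/5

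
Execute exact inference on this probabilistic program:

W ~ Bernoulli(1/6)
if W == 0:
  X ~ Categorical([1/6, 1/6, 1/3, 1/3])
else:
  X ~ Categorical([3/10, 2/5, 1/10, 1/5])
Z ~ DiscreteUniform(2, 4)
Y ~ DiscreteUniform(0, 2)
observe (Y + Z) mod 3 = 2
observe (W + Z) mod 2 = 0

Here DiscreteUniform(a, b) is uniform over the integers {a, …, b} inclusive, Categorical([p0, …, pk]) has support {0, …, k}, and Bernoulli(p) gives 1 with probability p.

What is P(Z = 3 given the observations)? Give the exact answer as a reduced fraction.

Enumerate traces; 12 have nonzero weight after conditioning:
  (W=0, X=0, Z=2, Y=0) weight 5/324
  (W=0, X=0, Z=4, Y=1) weight 5/324
  (W=0, X=1, Z=2, Y=0) weight 5/324
  (W=0, X=1, Z=4, Y=1) weight 5/324
  (W=0, X=2, Z=2, Y=0) weight 5/162
  (W=0, X=2, Z=4, Y=1) weight 5/162
  (W=0, X=3, Z=2, Y=0) weight 5/162
  (W=0, X=3, Z=4, Y=1) weight 5/162
  (W=1, X=0, Z=3, Y=2) weight 1/180
  … 3 more
Group by Z:
  weight(Z=2) = 5/54
  weight(Z=3) = 1/54
  weight(Z=4) = 5/54
Total weight = 5/54 + 1/54 + 5/54 = 11/54
P(Z=2 | obs) = 5/54 / 11/54 = 5/11
P(Z=3 | obs) = 1/54 / 11/54 = 1/11
P(Z=4 | obs) = 5/54 / 11/54 = 5/11

P(Z = 3 | obs) = 1/11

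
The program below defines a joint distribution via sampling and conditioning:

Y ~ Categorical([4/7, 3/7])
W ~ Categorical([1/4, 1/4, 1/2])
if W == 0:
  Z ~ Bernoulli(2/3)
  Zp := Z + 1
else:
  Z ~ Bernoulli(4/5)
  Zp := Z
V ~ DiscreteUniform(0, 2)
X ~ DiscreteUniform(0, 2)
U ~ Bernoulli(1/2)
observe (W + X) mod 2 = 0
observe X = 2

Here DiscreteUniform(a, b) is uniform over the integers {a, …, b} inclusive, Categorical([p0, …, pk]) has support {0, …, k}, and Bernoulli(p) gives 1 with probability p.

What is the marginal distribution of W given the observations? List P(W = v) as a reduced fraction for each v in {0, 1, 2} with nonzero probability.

Enumerate traces; 48 have nonzero weight after conditioning:
  (Y=0, W=0, Z=0, V=0, X=2, U=0) weight 1/378
  (Y=0, W=0, Z=0, V=0, X=2, U=1) weight 1/378
  (Y=0, W=0, Z=0, V=1, X=2, U=0) weight 1/378
  (Y=0, W=0, Z=0, V=1, X=2, U=1) weight 1/378
  (Y=0, W=0, Z=0, V=2, X=2, U=0) weight 1/378
  (Y=0, W=0, Z=0, V=2, X=2, U=1) weight 1/378
  (Y=0, W=0, Z=1, V=0, X=2, U=0) weight 1/189
  (Y=0, W=0, Z=1, V=0, X=2, U=1) weight 1/189
  (Y=0, W=2, Z=0, V=0, X=2, U=0) weight 1/315
  … 39 more
Group by W:
  weight(W=0) = 1/12
  weight(W=2) = 1/6
Total weight = 1/12 + 1/6 = 1/4
P(W=0 | obs) = 1/12 / 1/4 = 1/3
P(W=2 | obs) = 1/6 / 1/4 = 2/3

P(W=0) = 1/3, P(W=2) = 2/3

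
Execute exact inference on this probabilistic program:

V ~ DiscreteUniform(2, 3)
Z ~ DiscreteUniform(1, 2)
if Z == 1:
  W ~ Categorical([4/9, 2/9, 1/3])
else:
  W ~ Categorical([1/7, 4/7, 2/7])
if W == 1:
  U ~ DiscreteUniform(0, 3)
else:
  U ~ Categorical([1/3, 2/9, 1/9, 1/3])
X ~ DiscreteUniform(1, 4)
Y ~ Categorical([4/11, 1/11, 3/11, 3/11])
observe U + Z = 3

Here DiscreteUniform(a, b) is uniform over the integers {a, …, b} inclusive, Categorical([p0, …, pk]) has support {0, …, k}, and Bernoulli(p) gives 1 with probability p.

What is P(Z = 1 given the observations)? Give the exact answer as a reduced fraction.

Enumerate traces; 192 have nonzero weight after conditioning:
  (V=2, Z=1, W=0, U=2, X=1, Y=0) weight 1/891
  (V=2, Z=1, W=0, U=2, X=1, Y=1) weight 1/3564
  (V=2, Z=1, W=0, U=2, X=1, Y=2) weight 1/1188
  (V=2, Z=1, W=0, U=2, X=1, Y=3) weight 1/1188
  (V=2, Z=1, W=0, U=2, X=2, Y=0) weight 1/891
  (V=2, Z=1, W=0, U=2, X=2, Y=1) weight 1/3564
  (V=2, Z=1, W=0, U=2, X=2, Y=2) weight 1/1188
  (V=2, Z=1, W=0, U=2, X=2, Y=3) weight 1/1188
  (V=2, Z=2, W=0, U=1, X=1, Y=0) weight 1/1386
  … 183 more
Group by Z:
  weight(Z=1) = 23/324
  weight(Z=2) = 5/42
Total weight = 23/324 + 5/42 = 431/2268
P(Z=1 | obs) = 23/324 / 431/2268 = 161/431
P(Z=2 | obs) = 5/42 / 431/2268 = 270/431

P(Z = 1 | obs) = 161/431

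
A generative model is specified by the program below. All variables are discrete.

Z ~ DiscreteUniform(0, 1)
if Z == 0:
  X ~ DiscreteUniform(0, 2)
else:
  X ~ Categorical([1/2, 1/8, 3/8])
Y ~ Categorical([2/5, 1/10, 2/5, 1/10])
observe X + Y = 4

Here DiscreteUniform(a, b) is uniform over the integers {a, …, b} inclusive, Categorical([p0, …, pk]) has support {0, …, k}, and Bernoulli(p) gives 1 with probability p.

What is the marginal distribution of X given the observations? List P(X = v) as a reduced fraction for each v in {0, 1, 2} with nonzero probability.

Enumerate traces; 4 have nonzero weight after conditioning:
  (Z=0, X=1, Y=3) weight 1/60
  (Z=0, X=2, Y=2) weight 1/15
  (Z=1, X=1, Y=3) weight 1/160
  (Z=1, X=2, Y=2) weight 3/40
Group by X:
  weight(X=1) = 11/480
  weight(X=2) = 17/120
Total weight = 11/480 + 17/120 = 79/480
P(X=1 | obs) = 11/480 / 79/480 = 11/79
P(X=2 | obs) = 17/120 / 79/480 = 68/79

P(X=1) = 11/79, P(X=2) = 68/79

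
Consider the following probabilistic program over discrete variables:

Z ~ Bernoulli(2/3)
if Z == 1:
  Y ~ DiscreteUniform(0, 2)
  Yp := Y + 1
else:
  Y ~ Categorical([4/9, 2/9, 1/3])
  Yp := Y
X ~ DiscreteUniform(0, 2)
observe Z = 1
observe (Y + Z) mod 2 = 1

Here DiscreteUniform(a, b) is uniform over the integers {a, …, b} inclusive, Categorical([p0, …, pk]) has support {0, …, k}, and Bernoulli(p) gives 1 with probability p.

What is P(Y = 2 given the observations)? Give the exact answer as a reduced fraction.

Enumerate traces; 6 have nonzero weight after conditioning:
  (Z=1, Y=0, X=0) weight 2/27
  (Z=1, Y=0, X=1) weight 2/27
  (Z=1, Y=0, X=2) weight 2/27
  (Z=1, Y=2, X=0) weight 2/27
  (Z=1, Y=2, X=1) weight 2/27
  (Z=1, Y=2, X=2) weight 2/27
Group by Y:
  weight(Y=0) = 2/9
  weight(Y=2) = 2/9
Total weight = 2/9 + 2/9 = 4/9
P(Y=0 | obs) = 2/9 / 4/9 = 1/2
P(Y=2 | obs) = 2/9 / 4/9 = 1/2

P(Y = 2 | obs) = 1/2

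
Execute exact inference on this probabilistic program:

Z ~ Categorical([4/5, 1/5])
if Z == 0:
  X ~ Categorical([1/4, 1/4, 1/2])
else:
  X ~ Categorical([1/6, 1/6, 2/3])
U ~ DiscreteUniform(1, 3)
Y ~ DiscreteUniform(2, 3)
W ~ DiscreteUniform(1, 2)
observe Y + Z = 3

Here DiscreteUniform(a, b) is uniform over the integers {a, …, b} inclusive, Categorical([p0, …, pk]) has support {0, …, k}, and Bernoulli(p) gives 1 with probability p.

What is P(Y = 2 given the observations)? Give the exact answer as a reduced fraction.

Enumerate traces; 36 have nonzero weight after conditioning:
  (Z=0, X=0, U=1, Y=3, W=1) weight 1/60
  (Z=0, X=0, U=1, Y=3, W=2) weight 1/60
  (Z=0, X=0, U=2, Y=3, W=1) weight 1/60
  (Z=0, X=0, U=2, Y=3, W=2) weight 1/60
  (Z=0, X=0, U=3, Y=3, W=1) weight 1/60
  (Z=0, X=0, U=3, Y=3, W=2) weight 1/60
  (Z=0, X=1, U=1, Y=3, W=1) weight 1/60
  (Z=0, X=1, U=1, Y=3, W=2) weight 1/60
  (Z=1, X=0, U=1, Y=2, W=1) weight 1/360
  … 27 more
Group by Y:
  weight(Y=2) = 1/10
  weight(Y=3) = 2/5
Total weight = 1/10 + 2/5 = 1/2
P(Y=2 | obs) = 1/10 / 1/2 = 1/5
P(Y=3 | obs) = 2/5 / 1/2 = 4/5

P(Y = 2 | obs) = 1/5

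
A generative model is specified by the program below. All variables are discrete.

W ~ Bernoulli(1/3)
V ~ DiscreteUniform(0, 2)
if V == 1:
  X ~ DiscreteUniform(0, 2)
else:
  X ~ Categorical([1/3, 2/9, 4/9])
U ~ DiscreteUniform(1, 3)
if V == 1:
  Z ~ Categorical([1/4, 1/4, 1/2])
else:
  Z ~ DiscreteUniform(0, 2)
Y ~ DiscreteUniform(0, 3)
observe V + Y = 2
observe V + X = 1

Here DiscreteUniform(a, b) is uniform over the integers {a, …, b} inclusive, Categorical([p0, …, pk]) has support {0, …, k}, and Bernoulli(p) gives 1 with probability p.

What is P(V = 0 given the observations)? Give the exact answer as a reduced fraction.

P(V = 0 | obs) = 2/5

Enumerate traces; 36 have nonzero weight after conditioning:
  (W=0, V=0, X=1, U=1, Z=0, Y=2) weight 1/729
  (W=0, V=0, X=1, U=1, Z=1, Y=2) weight 1/729
  (W=0, V=0, X=1, U=1, Z=2, Y=2) weight 1/729
  (W=0, V=0, X=1, U=2, Z=0, Y=2) weight 1/729
  (W=0, V=0, X=1, U=2, Z=1, Y=2) weight 1/729
  (W=0, V=0, X=1, U=2, Z=2, Y=2) weight 1/729
  (W=0, V=0, X=1, U=3, Z=0, Y=2) weight 1/729
  (W=0, V=0, X=1, U=3, Z=1, Y=2) weight 1/729
  (W=0, V=1, X=0, U=1, Z=0, Y=1) weight 1/648
  … 27 more
Group by V:
  weight(V=0) = 1/54
  weight(V=1) = 1/36
Total weight = 1/54 + 1/36 = 5/108
P(V=0 | obs) = 1/54 / 5/108 = 2/5
P(V=1 | obs) = 1/36 / 5/108 = 3/5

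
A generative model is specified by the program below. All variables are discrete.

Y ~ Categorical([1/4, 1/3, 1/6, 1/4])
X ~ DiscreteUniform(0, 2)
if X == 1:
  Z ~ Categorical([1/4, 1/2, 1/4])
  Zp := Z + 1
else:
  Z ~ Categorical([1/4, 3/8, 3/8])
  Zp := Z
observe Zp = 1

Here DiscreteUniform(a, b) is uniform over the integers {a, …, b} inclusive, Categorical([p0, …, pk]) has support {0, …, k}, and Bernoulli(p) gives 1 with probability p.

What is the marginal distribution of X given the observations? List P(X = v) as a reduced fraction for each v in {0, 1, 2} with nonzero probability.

P(X=0) = 3/8, P(X=1) = 1/4, P(X=2) = 3/8

Enumerate traces; 12 have nonzero weight after conditioning:
  (Y=0, X=0, Z=1) weight 1/32
  (Y=0, X=1, Z=0) weight 1/48
  (Y=0, X=2, Z=1) weight 1/32
  (Y=1, X=0, Z=1) weight 1/24
  (Y=1, X=1, Z=0) weight 1/36
  (Y=1, X=2, Z=1) weight 1/24
  (Y=2, X=0, Z=1) weight 1/48
  (Y=2, X=1, Z=0) weight 1/72
  … 4 more
Group by X:
  weight(X=0) = 1/8
  weight(X=1) = 1/12
  weight(X=2) = 1/8
Total weight = 1/8 + 1/12 + 1/8 = 1/3
P(X=0 | obs) = 1/8 / 1/3 = 3/8
P(X=1 | obs) = 1/12 / 1/3 = 1/4
P(X=2 | obs) = 1/8 / 1/3 = 3/8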